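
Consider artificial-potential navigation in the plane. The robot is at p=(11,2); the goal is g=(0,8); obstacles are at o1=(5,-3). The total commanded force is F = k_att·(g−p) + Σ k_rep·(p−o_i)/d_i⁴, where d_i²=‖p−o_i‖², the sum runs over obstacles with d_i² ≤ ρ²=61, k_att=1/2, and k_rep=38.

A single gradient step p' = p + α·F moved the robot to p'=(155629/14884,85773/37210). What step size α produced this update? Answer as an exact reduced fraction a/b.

α = 1/10

F_att = 1/2·(g−p) = 1/2·(-11,6) = (-5.5000,3.0000)
o1: d²=61 ≤ ρ²=61; F_rep = 38·(6,5)/61² = (0.0613,0.0511)
F = F_att + ΣF_rep = (-5.4387,3.0511)
Δp = p'−p = (-0.5439,0.3051); α = Δx/Fx = (-8095/14884) / (-40475/7442) = 1/10
check: Δy/Fy = (11353/37210) / (11353/3721) = 1/10 ✓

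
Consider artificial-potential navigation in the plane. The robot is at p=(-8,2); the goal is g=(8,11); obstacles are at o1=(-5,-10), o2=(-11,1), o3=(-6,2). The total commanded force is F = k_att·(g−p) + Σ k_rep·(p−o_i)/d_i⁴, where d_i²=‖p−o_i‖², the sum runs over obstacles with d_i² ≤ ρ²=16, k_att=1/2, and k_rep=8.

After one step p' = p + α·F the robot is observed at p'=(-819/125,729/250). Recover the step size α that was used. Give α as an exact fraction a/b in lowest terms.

α = 1/5

F_att = 1/2·(g−p) = 1/2·(16,9) = (8.0000,4.5000)
o1: d²=153 > ρ²=16 → inactive
o2: d²=10 ≤ ρ²=16; F_rep = 8·(3,1)/10² = (0.2400,0.0800)
o3: d²=4 ≤ ρ²=16; F_rep = 8·(-2,0)/4² = (-1.0000,0.0000)
F = F_att + ΣF_rep = (7.2400,4.5800)
Δp = p'−p = (1.4480,0.9160); α = Δx/Fx = (181/125) / (181/25) = 1/5
check: Δy/Fy = (229/250) / (229/50) = 1/5 ✓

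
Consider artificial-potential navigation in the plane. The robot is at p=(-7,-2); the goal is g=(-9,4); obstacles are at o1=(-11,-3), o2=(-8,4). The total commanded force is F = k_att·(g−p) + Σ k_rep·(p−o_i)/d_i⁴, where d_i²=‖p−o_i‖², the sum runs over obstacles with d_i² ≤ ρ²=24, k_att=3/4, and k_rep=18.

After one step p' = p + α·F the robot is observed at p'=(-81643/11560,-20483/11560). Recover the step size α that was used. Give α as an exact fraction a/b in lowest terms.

F_att = 3/4·(g−p) = 3/4·(-2,6) = (-1.5000,4.5000)
o1: d²=17 ≤ ρ²=24; F_rep = 18·(4,1)/17² = (0.2491,0.0623)
o2: d²=37 > ρ²=24 → inactive
F = F_att + ΣF_rep = (-1.2509,4.5623)
Δp = p'−p = (-0.0625,0.2281); α = Δx/Fx = (-723/11560) / (-723/578) = 1/20
check: Δy/Fy = (2637/11560) / (2637/578) = 1/20 ✓

α = 1/20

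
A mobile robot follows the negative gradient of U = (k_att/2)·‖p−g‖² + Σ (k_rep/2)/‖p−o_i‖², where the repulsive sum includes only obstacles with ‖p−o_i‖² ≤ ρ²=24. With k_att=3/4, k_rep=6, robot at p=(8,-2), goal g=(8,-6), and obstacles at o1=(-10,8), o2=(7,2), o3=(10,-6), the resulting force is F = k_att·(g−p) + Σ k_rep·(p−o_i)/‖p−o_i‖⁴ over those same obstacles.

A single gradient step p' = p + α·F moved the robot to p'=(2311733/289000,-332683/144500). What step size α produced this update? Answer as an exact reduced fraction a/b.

F_att = 3/4·(g−p) = 3/4·(0,-4) = (0.0000,-3.0000)
o1: d²=424 > ρ²=24 → inactive
o2: d²=17 ≤ ρ²=24; F_rep = 6·(1,-4)/17² = (0.0208,-0.0830)
o3: d²=20 ≤ ρ²=24; F_rep = 6·(-2,4)/20² = (-0.0300,0.0600)
F = F_att + ΣF_rep = (-0.0092,-3.0230)
Δp = p'−p = (-0.0009,-0.3023); α = Δx/Fx = (-267/289000) / (-267/28900) = 1/10
check: Δy/Fy = (-43683/144500) / (-43683/14450) = 1/10 ✓

α = 1/10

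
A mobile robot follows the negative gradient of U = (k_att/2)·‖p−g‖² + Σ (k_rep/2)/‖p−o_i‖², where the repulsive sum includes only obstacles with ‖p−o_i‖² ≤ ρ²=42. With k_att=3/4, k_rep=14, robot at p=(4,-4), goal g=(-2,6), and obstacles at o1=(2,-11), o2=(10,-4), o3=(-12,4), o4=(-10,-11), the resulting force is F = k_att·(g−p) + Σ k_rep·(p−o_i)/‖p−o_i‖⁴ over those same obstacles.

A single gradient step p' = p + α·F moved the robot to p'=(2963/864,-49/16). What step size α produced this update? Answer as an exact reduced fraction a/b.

F_att = 3/4·(g−p) = 3/4·(-6,10) = (-4.5000,7.5000)
o1: d²=53 > ρ²=42 → inactive
o2: d²=36 ≤ ρ²=42; F_rep = 14·(-6,0)/36² = (-0.0648,0.0000)
o3: d²=320 > ρ²=42 → inactive
o4: d²=245 > ρ²=42 → inactive
F = F_att + ΣF_rep = (-4.5648,7.5000)
Δp = p'−p = (-0.5706,0.9375); α = Δx/Fx = (-493/864) / (-493/108) = 1/8
check: Δy/Fy = (15/16) / (15/2) = 1/8 ✓

α = 1/8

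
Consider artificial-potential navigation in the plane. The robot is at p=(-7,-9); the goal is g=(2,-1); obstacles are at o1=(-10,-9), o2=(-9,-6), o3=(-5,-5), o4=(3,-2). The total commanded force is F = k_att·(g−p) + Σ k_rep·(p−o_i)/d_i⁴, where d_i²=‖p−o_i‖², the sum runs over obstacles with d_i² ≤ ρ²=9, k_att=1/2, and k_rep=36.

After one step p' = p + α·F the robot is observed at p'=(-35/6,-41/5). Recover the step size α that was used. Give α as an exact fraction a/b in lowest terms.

F_att = 1/2·(g−p) = 1/2·(9,8) = (4.5000,4.0000)
o1: d²=9 ≤ ρ²=9; F_rep = 36·(3,0)/9² = (1.3333,0.0000)
o2: d²=13 > ρ²=9 → inactive
o3: d²=20 > ρ²=9 → inactive
o4: d²=149 > ρ²=9 → inactive
F = F_att + ΣF_rep = (5.8333,4.0000)
Δp = p'−p = (1.1667,0.8000); α = Δx/Fx = (7/6) / (35/6) = 1/5
check: Δy/Fy = (4/5) / (4) = 1/5 ✓

α = 1/5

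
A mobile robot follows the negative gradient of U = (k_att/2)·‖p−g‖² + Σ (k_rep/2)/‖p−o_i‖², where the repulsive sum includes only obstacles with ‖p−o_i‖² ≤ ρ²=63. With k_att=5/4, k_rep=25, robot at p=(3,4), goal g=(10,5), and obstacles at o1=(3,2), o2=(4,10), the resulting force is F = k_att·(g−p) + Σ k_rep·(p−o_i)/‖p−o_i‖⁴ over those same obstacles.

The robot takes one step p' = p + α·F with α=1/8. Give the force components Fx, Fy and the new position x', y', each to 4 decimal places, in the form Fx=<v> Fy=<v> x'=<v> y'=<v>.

Fx=8.7317 Fy=4.2654 x'=4.0915 y'=4.5332

F_att = 5/4·(g−p) = 5/4·(7,1) = (8.7500,1.2500)
o1: d²=4 ≤ ρ²=63; F_rep = 25·(0,2)/4² = (0.0000,3.1250)
o2: d²=37 ≤ ρ²=63; F_rep = 25·(-1,-6)/37² = (-0.0183,-0.1096)
F = F_att + ΣF_rep = (8.7317,4.2654)
p' = p + 1/8·F = (4.0915,4.5332)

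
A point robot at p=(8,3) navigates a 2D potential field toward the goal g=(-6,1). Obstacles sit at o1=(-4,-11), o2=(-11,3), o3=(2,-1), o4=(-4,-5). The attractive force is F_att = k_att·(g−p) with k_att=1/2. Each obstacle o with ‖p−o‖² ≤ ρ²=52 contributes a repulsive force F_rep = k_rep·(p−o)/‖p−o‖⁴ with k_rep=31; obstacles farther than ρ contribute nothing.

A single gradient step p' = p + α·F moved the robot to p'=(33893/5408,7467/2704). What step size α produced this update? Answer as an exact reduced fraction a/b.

α = 1/4

F_att = 1/2·(g−p) = 1/2·(-14,-2) = (-7.0000,-1.0000)
o1: d²=340 > ρ²=52 → inactive
o2: d²=361 > ρ²=52 → inactive
o3: d²=52 ≤ ρ²=52; F_rep = 31·(6,4)/52² = (0.0688,0.0459)
o4: d²=208 > ρ²=52 → inactive
F = F_att + ΣF_rep = (-6.9312,-0.9541)
Δp = p'−p = (-1.7328,-0.2385); α = Δx/Fx = (-9371/5408) / (-9371/1352) = 1/4
check: Δy/Fy = (-645/2704) / (-645/676) = 1/4 ✓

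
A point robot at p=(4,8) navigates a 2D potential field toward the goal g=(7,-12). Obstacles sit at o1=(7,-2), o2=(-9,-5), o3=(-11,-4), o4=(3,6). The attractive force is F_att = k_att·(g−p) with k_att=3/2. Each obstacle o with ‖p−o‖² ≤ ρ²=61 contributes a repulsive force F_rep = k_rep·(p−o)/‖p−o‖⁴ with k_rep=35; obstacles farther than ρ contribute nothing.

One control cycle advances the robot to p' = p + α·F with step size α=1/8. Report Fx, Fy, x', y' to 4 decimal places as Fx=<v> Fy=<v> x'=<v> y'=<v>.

Fx=5.9000 Fy=-27.2000 x'=4.7375 y'=4.6000

F_att = 3/2·(g−p) = 3/2·(3,-20) = (4.5000,-30.0000)
o1: d²=109 > ρ²=61 → inactive
o2: d²=338 > ρ²=61 → inactive
o3: d²=369 > ρ²=61 → inactive
o4: d²=5 ≤ ρ²=61; F_rep = 35·(1,2)/5² = (1.4000,2.8000)
F = F_att + ΣF_rep = (5.9000,-27.2000)
p' = p + 1/8·F = (4.7375,4.6000)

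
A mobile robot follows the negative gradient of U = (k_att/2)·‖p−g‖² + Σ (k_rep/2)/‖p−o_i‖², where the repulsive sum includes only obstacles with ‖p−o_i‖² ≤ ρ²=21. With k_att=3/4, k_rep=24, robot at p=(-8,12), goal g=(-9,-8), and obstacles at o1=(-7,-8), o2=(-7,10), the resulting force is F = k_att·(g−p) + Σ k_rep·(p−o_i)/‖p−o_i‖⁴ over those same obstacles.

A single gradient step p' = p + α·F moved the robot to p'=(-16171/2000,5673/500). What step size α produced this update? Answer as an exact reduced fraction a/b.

α = 1/20

F_att = 3/4·(g−p) = 3/4·(-1,-20) = (-0.7500,-15.0000)
o1: d²=401 > ρ²=21 → inactive
o2: d²=5 ≤ ρ²=21; F_rep = 24·(-1,2)/5² = (-0.9600,1.9200)
F = F_att + ΣF_rep = (-1.7100,-13.0800)
Δp = p'−p = (-0.0855,-0.6540); α = Δx/Fx = (-171/2000) / (-171/100) = 1/20
check: Δy/Fy = (-327/500) / (-327/25) = 1/20 ✓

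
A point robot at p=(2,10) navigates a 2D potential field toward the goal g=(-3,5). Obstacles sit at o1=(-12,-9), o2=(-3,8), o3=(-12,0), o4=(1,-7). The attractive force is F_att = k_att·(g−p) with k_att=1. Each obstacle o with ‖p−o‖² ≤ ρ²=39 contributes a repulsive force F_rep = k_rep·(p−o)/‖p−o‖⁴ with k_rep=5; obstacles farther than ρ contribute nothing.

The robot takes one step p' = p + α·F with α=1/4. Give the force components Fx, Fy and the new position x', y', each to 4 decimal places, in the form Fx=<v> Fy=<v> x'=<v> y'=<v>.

Fx=-4.9703 Fy=-4.9881 x'=0.7574 y'=8.7530

F_att = 1·(g−p) = 1·(-5,-5) = (-5.0000,-5.0000)
o1: d²=557 > ρ²=39 → inactive
o2: d²=29 ≤ ρ²=39; F_rep = 5·(5,2)/29² = (0.0297,0.0119)
o3: d²=296 > ρ²=39 → inactive
o4: d²=290 > ρ²=39 → inactive
F = F_att + ΣF_rep = (-4.9703,-4.9881)
p' = p + 1/4·F = (0.7574,8.7530)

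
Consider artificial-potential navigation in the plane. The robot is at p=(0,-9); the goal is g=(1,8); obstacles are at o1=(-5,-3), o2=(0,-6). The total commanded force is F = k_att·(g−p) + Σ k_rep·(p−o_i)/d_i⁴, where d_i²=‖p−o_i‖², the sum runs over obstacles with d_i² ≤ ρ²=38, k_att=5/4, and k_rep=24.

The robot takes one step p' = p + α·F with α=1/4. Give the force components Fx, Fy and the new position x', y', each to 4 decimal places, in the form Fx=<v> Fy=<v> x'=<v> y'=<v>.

Fx=1.2500 Fy=20.3611 x'=0.3125 y'=-3.9097

F_att = 5/4·(g−p) = 5/4·(1,17) = (1.2500,21.2500)
o1: d²=61 > ρ²=38 → inactive
o2: d²=9 ≤ ρ²=38; F_rep = 24·(0,-3)/9² = (0.0000,-0.8889)
F = F_att + ΣF_rep = (1.2500,20.3611)
p' = p + 1/4·F = (0.3125,-3.9097)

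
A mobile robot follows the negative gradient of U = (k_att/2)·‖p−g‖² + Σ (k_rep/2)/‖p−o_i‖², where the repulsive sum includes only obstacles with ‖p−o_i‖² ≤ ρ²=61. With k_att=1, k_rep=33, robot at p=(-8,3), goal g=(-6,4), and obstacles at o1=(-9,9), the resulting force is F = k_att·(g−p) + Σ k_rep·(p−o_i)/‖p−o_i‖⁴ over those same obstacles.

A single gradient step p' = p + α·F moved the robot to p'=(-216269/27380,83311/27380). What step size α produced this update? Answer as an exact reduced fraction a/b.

α = 1/20

F_att = 1·(g−p) = 1·(2,1) = (2.0000,1.0000)
o1: d²=37 ≤ ρ²=61; F_rep = 33·(1,-6)/37² = (0.0241,-0.1446)
F = F_att + ΣF_rep = (2.0241,0.8554)
Δp = p'−p = (0.1012,0.0428); α = Δx/Fx = (2771/27380) / (2771/1369) = 1/20
check: Δy/Fy = (1171/27380) / (1171/1369) = 1/20 ✓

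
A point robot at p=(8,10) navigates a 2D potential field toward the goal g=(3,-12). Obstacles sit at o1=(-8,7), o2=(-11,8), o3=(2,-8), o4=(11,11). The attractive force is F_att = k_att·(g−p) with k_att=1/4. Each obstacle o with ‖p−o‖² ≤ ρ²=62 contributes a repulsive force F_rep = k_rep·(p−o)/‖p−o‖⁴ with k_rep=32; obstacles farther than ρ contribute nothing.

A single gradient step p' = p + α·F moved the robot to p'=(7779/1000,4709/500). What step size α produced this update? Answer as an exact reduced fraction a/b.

α = 1/10

F_att = 1/4·(g−p) = 1/4·(-5,-22) = (-1.2500,-5.5000)
o1: d²=265 > ρ²=62 → inactive
o2: d²=365 > ρ²=62 → inactive
o3: d²=360 > ρ²=62 → inactive
o4: d²=10 ≤ ρ²=62; F_rep = 32·(-3,-1)/10² = (-0.9600,-0.3200)
F = F_att + ΣF_rep = (-2.2100,-5.8200)
Δp = p'−p = (-0.2210,-0.5820); α = Δx/Fx = (-221/1000) / (-221/100) = 1/10
check: Δy/Fy = (-291/500) / (-291/50) = 1/10 ✓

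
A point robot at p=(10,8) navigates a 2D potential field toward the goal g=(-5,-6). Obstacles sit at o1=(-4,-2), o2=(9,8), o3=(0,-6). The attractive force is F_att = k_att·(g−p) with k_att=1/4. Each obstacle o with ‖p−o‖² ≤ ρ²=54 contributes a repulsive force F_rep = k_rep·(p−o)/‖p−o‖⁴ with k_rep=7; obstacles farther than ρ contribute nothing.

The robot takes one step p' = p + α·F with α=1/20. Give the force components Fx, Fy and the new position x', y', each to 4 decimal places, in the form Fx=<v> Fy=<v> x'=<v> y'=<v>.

Fx=3.2500 Fy=-3.5000 x'=10.1625 y'=7.8250

F_att = 1/4·(g−p) = 1/4·(-15,-14) = (-3.7500,-3.5000)
o1: d²=296 > ρ²=54 → inactive
o2: d²=1 ≤ ρ²=54; F_rep = 7·(1,0)/1² = (7.0000,0.0000)
o3: d²=296 > ρ²=54 → inactive
F = F_att + ΣF_rep = (3.2500,-3.5000)
p' = p + 1/20·F = (10.1625,7.8250)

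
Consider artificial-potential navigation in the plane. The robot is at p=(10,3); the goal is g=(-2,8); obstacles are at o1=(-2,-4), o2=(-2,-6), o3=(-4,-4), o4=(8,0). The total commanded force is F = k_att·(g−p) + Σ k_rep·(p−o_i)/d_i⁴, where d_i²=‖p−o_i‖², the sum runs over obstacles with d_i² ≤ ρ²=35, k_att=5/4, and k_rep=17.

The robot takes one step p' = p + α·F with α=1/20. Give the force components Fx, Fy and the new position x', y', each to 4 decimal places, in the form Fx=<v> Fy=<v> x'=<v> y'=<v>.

F_att = 5/4·(g−p) = 5/4·(-12,5) = (-15.0000,6.2500)
o1: d²=193 > ρ²=35 → inactive
o2: d²=225 > ρ²=35 → inactive
o3: d²=245 > ρ²=35 → inactive
o4: d²=13 ≤ ρ²=35; F_rep = 17·(2,3)/13² = (0.2012,0.3018)
F = F_att + ΣF_rep = (-14.7988,6.5518)
p' = p + 1/20·F = (9.2601,3.3276)

Fx=-14.7988 Fy=6.5518 x'=9.2601 y'=3.3276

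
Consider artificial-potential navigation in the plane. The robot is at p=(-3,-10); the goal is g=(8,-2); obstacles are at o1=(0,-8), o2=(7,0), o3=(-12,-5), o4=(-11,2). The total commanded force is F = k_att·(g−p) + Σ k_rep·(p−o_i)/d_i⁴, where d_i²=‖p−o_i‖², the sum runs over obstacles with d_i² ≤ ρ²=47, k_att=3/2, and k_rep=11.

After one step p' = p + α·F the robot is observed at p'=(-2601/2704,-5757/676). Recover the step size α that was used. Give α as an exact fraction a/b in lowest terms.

F_att = 3/2·(g−p) = 3/2·(11,8) = (16.5000,12.0000)
o1: d²=13 ≤ ρ²=47; F_rep = 11·(-3,-2)/13² = (-0.1953,-0.1302)
o2: d²=200 > ρ²=47 → inactive
o3: d²=106 > ρ²=47 → inactive
o4: d²=208 > ρ²=47 → inactive
F = F_att + ΣF_rep = (16.3047,11.8698)
Δp = p'−p = (2.0381,1.4837); α = Δx/Fx = (5511/2704) / (5511/338) = 1/8
check: Δy/Fy = (1003/676) / (2006/169) = 1/8 ✓

α = 1/8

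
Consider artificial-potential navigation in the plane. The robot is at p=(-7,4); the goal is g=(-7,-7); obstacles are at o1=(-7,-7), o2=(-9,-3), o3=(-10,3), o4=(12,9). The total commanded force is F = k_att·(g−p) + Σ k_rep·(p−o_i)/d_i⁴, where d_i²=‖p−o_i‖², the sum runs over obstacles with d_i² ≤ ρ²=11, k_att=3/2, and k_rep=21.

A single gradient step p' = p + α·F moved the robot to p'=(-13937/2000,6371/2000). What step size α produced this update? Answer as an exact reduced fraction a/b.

α = 1/20

F_att = 3/2·(g−p) = 3/2·(0,-11) = (0.0000,-16.5000)
o1: d²=121 > ρ²=11 → inactive
o2: d²=53 > ρ²=11 → inactive
o3: d²=10 ≤ ρ²=11; F_rep = 21·(3,1)/10² = (0.6300,0.2100)
o4: d²=386 > ρ²=11 → inactive
F = F_att + ΣF_rep = (0.6300,-16.2900)
Δp = p'−p = (0.0315,-0.8145); α = Δx/Fx = (63/2000) / (63/100) = 1/20
check: Δy/Fy = (-1629/2000) / (-1629/100) = 1/20 ✓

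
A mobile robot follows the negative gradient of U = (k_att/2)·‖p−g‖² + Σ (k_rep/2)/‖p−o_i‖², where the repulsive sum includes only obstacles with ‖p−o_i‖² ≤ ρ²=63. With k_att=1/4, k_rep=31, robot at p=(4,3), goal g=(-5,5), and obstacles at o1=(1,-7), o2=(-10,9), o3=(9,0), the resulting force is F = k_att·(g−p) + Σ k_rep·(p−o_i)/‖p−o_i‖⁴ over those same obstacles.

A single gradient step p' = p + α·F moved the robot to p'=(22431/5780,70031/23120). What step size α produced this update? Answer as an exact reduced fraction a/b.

α = 1/20

F_att = 1/4·(g−p) = 1/4·(-9,2) = (-2.2500,0.5000)
o1: d²=109 > ρ²=63 → inactive
o2: d²=232 > ρ²=63 → inactive
o3: d²=34 ≤ ρ²=63; F_rep = 31·(-5,3)/34² = (-0.1341,0.0804)
F = F_att + ΣF_rep = (-2.3841,0.5804)
Δp = p'−p = (-0.1192,0.0290); α = Δx/Fx = (-689/5780) / (-689/289) = 1/20
check: Δy/Fy = (671/23120) / (671/1156) = 1/20 ✓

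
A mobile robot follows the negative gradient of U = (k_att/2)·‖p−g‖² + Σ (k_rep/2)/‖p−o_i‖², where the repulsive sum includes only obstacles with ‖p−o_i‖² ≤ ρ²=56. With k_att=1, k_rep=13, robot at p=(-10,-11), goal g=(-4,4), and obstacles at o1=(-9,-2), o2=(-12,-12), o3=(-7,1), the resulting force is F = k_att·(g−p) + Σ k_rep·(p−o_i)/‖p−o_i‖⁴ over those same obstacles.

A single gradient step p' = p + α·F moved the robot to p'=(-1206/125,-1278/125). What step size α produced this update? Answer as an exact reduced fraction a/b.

F_att = 1·(g−p) = 1·(6,15) = (6.0000,15.0000)
o1: d²=82 > ρ²=56 → inactive
o2: d²=5 ≤ ρ²=56; F_rep = 13·(2,1)/5² = (1.0400,0.5200)
o3: d²=153 > ρ²=56 → inactive
F = F_att + ΣF_rep = (7.0400,15.5200)
Δp = p'−p = (0.3520,0.7760); α = Δx/Fx = (44/125) / (176/25) = 1/20
check: Δy/Fy = (97/125) / (388/25) = 1/20 ✓

α = 1/20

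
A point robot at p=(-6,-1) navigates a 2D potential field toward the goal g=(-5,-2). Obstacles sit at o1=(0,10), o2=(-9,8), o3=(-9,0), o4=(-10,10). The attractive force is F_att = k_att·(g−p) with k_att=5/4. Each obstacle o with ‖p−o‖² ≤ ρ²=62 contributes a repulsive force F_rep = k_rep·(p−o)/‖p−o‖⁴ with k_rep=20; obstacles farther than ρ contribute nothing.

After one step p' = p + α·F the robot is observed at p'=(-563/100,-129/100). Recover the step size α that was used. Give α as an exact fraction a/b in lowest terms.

α = 1/5

F_att = 5/4·(g−p) = 5/4·(1,-1) = (1.2500,-1.2500)
o1: d²=157 > ρ²=62 → inactive
o2: d²=90 > ρ²=62 → inactive
o3: d²=10 ≤ ρ²=62; F_rep = 20·(3,-1)/10² = (0.6000,-0.2000)
o4: d²=137 > ρ²=62 → inactive
F = F_att + ΣF_rep = (1.8500,-1.4500)
Δp = p'−p = (0.3700,-0.2900); α = Δx/Fx = (37/100) / (37/20) = 1/5
check: Δy/Fy = (-29/100) / (-29/20) = 1/5 ✓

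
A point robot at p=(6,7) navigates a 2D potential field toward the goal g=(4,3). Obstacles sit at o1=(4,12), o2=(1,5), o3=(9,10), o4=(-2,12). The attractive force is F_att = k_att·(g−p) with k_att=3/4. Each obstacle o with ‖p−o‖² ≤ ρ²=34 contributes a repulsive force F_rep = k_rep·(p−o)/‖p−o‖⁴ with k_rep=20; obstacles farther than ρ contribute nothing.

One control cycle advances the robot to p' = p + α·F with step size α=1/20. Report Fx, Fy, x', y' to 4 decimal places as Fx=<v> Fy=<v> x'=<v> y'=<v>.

Fx=-1.5187 Fy=-3.2565 x'=5.9241 y'=6.8372

F_att = 3/4·(g−p) = 3/4·(-2,-4) = (-1.5000,-3.0000)
o1: d²=29 ≤ ρ²=34; F_rep = 20·(2,-5)/29² = (0.0476,-0.1189)
o2: d²=29 ≤ ρ²=34; F_rep = 20·(5,2)/29² = (0.1189,0.0476)
o3: d²=18 ≤ ρ²=34; F_rep = 20·(-3,-3)/18² = (-0.1852,-0.1852)
o4: d²=89 > ρ²=34 → inactive
F = F_att + ΣF_rep = (-1.5187,-3.2565)
p' = p + 1/20·F = (5.9241,6.8372)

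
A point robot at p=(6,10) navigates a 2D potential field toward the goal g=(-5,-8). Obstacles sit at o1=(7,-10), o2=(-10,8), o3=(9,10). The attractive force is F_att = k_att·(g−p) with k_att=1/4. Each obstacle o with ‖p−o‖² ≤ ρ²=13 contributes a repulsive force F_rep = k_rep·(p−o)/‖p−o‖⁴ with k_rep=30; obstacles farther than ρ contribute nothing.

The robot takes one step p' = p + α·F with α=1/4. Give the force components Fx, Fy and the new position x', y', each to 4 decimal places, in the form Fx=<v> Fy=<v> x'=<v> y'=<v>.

F_att = 1/4·(g−p) = 1/4·(-11,-18) = (-2.7500,-4.5000)
o1: d²=401 > ρ²=13 → inactive
o2: d²=260 > ρ²=13 → inactive
o3: d²=9 ≤ ρ²=13; F_rep = 30·(-3,0)/9² = (-1.1111,0.0000)
F = F_att + ΣF_rep = (-3.8611,-4.5000)
p' = p + 1/4·F = (5.0347,8.8750)

Fx=-3.8611 Fy=-4.5000 x'=5.0347 y'=8.8750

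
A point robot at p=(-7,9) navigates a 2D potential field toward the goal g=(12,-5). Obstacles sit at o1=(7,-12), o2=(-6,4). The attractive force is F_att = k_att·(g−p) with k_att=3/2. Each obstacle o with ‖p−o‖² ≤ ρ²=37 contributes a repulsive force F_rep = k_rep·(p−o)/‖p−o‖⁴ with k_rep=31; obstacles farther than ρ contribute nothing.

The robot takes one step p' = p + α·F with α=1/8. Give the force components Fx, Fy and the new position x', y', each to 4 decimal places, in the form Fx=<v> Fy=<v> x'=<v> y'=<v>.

Fx=28.4541 Fy=-20.7707 x'=-3.4432 y'=6.4037

F_att = 3/2·(g−p) = 3/2·(19,-14) = (28.5000,-21.0000)
o1: d²=637 > ρ²=37 → inactive
o2: d²=26 ≤ ρ²=37; F_rep = 31·(-1,5)/26² = (-0.0459,0.2293)
F = F_att + ΣF_rep = (28.4541,-20.7707)
p' = p + 1/8·F = (-3.4432,6.4037)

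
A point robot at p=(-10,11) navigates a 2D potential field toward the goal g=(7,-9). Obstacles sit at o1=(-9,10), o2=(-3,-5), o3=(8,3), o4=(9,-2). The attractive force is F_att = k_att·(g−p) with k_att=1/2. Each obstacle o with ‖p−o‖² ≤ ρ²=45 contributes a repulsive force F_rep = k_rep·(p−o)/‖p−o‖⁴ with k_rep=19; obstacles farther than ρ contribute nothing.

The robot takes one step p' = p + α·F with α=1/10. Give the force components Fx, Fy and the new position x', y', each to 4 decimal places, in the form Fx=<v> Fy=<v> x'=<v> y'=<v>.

Fx=3.7500 Fy=-5.2500 x'=-9.6250 y'=10.4750

F_att = 1/2·(g−p) = 1/2·(17,-20) = (8.5000,-10.0000)
o1: d²=2 ≤ ρ²=45; F_rep = 19·(-1,1)/2² = (-4.7500,4.7500)
o2: d²=305 > ρ²=45 → inactive
o3: d²=388 > ρ²=45 → inactive
o4: d²=530 > ρ²=45 → inactive
F = F_att + ΣF_rep = (3.7500,-5.2500)
p' = p + 1/10·F = (-9.6250,10.4750)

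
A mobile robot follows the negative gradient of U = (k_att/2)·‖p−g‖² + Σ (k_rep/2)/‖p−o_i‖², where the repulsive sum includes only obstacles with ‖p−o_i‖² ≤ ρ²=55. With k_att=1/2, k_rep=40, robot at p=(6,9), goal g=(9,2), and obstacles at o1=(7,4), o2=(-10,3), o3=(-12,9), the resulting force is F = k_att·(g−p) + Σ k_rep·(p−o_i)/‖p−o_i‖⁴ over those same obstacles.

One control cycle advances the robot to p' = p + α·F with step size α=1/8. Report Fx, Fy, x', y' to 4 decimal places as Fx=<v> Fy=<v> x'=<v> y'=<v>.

F_att = 1/2·(g−p) = 1/2·(3,-7) = (1.5000,-3.5000)
o1: d²=26 ≤ ρ²=55; F_rep = 40·(-1,5)/26² = (-0.0592,0.2959)
o2: d²=292 > ρ²=55 → inactive
o3: d²=324 > ρ²=55 → inactive
F = F_att + ΣF_rep = (1.4408,-3.2041)
p' = p + 1/8·F = (6.1801,8.5995)

Fx=1.4408 Fy=-3.2041 x'=6.1801 y'=8.5995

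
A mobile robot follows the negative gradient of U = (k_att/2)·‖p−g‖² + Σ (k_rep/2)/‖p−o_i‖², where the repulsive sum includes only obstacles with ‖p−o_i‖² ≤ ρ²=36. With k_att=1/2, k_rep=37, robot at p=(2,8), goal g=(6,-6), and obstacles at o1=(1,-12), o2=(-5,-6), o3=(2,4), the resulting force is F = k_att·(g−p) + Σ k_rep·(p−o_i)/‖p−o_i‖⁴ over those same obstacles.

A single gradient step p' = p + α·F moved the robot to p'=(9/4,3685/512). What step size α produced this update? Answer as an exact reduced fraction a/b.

α = 1/8

F_att = 1/2·(g−p) = 1/2·(4,-14) = (2.0000,-7.0000)
o1: d²=401 > ρ²=36 → inactive
o2: d²=245 > ρ²=36 → inactive
o3: d²=16 ≤ ρ²=36; F_rep = 37·(0,4)/16² = (0.0000,0.5781)
F = F_att + ΣF_rep = (2.0000,-6.4219)
Δp = p'−p = (0.2500,-0.8027); α = Δx/Fx = (1/4) / (2) = 1/8
check: Δy/Fy = (-411/512) / (-411/64) = 1/8 ✓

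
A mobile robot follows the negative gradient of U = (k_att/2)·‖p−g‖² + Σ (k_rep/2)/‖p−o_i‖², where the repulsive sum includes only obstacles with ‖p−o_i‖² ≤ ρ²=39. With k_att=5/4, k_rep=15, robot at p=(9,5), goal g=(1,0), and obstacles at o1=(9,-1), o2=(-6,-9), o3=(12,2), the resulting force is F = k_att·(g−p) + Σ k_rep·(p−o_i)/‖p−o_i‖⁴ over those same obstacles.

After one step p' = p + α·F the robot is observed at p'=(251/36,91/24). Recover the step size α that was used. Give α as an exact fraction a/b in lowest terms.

F_att = 5/4·(g−p) = 5/4·(-8,-5) = (-10.0000,-6.2500)
o1: d²=36 ≤ ρ²=39; F_rep = 15·(0,6)/36² = (0.0000,0.0694)
o2: d²=421 > ρ²=39 → inactive
o3: d²=18 ≤ ρ²=39; F_rep = 15·(-3,3)/18² = (-0.1389,0.1389)
F = F_att + ΣF_rep = (-10.1389,-6.0417)
Δp = p'−p = (-2.0278,-1.2083); α = Δx/Fx = (-73/36) / (-365/36) = 1/5
check: Δy/Fy = (-29/24) / (-145/24) = 1/5 ✓

α = 1/5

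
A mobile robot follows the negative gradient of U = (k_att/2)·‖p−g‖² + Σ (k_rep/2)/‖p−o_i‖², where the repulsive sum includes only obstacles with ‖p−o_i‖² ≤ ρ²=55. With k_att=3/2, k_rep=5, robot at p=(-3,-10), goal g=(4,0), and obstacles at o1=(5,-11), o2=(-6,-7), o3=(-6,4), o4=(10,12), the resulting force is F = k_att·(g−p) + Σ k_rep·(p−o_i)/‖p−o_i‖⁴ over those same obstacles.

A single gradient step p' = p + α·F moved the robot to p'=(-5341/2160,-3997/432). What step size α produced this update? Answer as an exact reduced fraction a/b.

F_att = 3/2·(g−p) = 3/2·(7,10) = (10.5000,15.0000)
o1: d²=65 > ρ²=55 → inactive
o2: d²=18 ≤ ρ²=55; F_rep = 5·(3,-3)/18² = (0.0463,-0.0463)
o3: d²=205 > ρ²=55 → inactive
o4: d²=653 > ρ²=55 → inactive
F = F_att + ΣF_rep = (10.5463,14.9537)
Δp = p'−p = (0.5273,0.7477); α = Δx/Fx = (1139/2160) / (1139/108) = 1/20
check: Δy/Fy = (323/432) / (1615/108) = 1/20 ✓

α = 1/20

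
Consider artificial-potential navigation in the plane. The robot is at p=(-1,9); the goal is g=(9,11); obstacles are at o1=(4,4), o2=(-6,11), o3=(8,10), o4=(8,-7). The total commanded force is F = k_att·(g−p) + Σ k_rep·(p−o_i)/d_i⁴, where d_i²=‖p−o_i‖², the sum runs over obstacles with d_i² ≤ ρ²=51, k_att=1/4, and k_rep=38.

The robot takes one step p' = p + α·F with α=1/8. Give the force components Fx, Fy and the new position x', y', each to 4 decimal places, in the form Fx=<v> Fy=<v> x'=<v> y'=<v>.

F_att = 1/4·(g−p) = 1/4·(10,2) = (2.5000,0.5000)
o1: d²=50 ≤ ρ²=51; F_rep = 38·(-5,5)/50² = (-0.0760,0.0760)
o2: d²=29 ≤ ρ²=51; F_rep = 38·(5,-2)/29² = (0.2259,-0.0904)
o3: d²=82 > ρ²=51 → inactive
o4: d²=337 > ρ²=51 → inactive
F = F_att + ΣF_rep = (2.6499,0.4856)
p' = p + 1/8·F = (-0.6688,9.0607)

Fx=2.6499 Fy=0.4856 x'=-0.6688 y'=9.0607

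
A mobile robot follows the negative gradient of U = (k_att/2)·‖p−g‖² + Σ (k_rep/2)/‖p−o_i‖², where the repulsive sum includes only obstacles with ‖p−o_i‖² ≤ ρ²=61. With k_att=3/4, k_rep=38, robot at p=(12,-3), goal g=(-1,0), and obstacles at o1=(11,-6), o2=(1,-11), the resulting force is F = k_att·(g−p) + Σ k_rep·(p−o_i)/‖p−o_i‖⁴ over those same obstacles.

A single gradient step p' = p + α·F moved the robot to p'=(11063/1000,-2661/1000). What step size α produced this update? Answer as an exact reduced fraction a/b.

α = 1/10

F_att = 3/4·(g−p) = 3/4·(-13,3) = (-9.7500,2.2500)
o1: d²=10 ≤ ρ²=61; F_rep = 38·(1,3)/10² = (0.3800,1.1400)
o2: d²=185 > ρ²=61 → inactive
F = F_att + ΣF_rep = (-9.3700,3.3900)
Δp = p'−p = (-0.9370,0.3390); α = Δx/Fx = (-937/1000) / (-937/100) = 1/10
check: Δy/Fy = (339/1000) / (339/100) = 1/10 ✓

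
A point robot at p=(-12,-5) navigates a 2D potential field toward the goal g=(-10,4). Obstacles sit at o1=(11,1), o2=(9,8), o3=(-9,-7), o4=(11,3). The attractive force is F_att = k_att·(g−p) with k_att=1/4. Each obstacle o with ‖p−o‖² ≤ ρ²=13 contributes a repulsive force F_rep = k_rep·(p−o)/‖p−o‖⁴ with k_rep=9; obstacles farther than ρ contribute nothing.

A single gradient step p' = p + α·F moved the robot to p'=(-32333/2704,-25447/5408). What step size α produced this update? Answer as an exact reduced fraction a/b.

α = 1/8

F_att = 1/4·(g−p) = 1/4·(2,9) = (0.5000,2.2500)
o1: d²=565 > ρ²=13 → inactive
o2: d²=610 > ρ²=13 → inactive
o3: d²=13 ≤ ρ²=13; F_rep = 9·(-3,2)/13² = (-0.1598,0.1065)
o4: d²=593 > ρ²=13 → inactive
F = F_att + ΣF_rep = (0.3402,2.3565)
Δp = p'−p = (0.0425,0.2946); α = Δx/Fx = (115/2704) / (115/338) = 1/8
check: Δy/Fy = (1593/5408) / (1593/676) = 1/8 ✓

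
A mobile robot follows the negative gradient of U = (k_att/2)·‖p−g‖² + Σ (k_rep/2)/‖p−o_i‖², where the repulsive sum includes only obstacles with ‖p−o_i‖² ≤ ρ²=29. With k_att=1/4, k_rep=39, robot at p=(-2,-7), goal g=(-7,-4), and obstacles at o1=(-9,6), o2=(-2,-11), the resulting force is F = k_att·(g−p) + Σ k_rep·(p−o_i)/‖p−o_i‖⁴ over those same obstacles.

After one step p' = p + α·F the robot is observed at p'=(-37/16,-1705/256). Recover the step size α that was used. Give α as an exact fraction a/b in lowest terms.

α = 1/4

F_att = 1/4·(g−p) = 1/4·(-5,3) = (-1.2500,0.7500)
o1: d²=218 > ρ²=29 → inactive
o2: d²=16 ≤ ρ²=29; F_rep = 39·(0,4)/16² = (0.0000,0.6094)
F = F_att + ΣF_rep = (-1.2500,1.3594)
Δp = p'−p = (-0.3125,0.3398); α = Δx/Fx = (-5/16) / (-5/4) = 1/4
check: Δy/Fy = (87/256) / (87/64) = 1/4 ✓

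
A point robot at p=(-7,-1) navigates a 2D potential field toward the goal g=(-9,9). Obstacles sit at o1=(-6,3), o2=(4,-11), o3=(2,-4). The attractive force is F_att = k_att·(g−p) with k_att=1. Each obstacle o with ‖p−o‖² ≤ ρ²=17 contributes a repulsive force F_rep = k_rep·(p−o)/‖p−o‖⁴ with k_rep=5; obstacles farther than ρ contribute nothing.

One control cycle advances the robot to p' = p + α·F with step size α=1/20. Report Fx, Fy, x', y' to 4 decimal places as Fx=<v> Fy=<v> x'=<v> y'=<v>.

F_att = 1·(g−p) = 1·(-2,10) = (-2.0000,10.0000)
o1: d²=17 ≤ ρ²=17; F_rep = 5·(-1,-4)/17² = (-0.0173,-0.0692)
o2: d²=221 > ρ²=17 → inactive
o3: d²=90 > ρ²=17 → inactive
F = F_att + ΣF_rep = (-2.0173,9.9308)
p' = p + 1/20·F = (-7.1009,-0.5035)

Fx=-2.0173 Fy=9.9308 x'=-7.1009 y'=-0.5035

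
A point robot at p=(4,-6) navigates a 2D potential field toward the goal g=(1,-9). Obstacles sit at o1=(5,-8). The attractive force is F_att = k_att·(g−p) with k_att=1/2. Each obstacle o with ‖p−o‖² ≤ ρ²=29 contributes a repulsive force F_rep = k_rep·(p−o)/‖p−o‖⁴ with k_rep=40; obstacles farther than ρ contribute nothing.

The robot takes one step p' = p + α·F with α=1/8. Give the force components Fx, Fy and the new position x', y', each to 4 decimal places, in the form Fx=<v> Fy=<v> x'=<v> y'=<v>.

F_att = 1/2·(g−p) = 1/2·(-3,-3) = (-1.5000,-1.5000)
o1: d²=5 ≤ ρ²=29; F_rep = 40·(-1,2)/5² = (-1.6000,3.2000)
F = F_att + ΣF_rep = (-3.1000,1.7000)
p' = p + 1/8·F = (3.6125,-5.7875)

Fx=-3.1000 Fy=1.7000 x'=3.6125 y'=-5.7875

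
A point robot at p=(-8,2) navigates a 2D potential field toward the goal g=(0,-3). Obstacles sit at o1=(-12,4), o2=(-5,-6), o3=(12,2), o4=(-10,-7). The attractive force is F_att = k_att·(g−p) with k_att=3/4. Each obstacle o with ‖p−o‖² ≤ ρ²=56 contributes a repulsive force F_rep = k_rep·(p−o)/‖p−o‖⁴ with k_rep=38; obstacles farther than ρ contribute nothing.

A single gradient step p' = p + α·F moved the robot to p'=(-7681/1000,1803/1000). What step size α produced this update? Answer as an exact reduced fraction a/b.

F_att = 3/4·(g−p) = 3/4·(8,-5) = (6.0000,-3.7500)
o1: d²=20 ≤ ρ²=56; F_rep = 38·(4,-2)/20² = (0.3800,-0.1900)
o2: d²=73 > ρ²=56 → inactive
o3: d²=400 > ρ²=56 → inactive
o4: d²=85 > ρ²=56 → inactive
F = F_att + ΣF_rep = (6.3800,-3.9400)
Δp = p'−p = (0.3190,-0.1970); α = Δx/Fx = (319/1000) / (319/50) = 1/20
check: Δy/Fy = (-197/1000) / (-197/50) = 1/20 ✓

α = 1/20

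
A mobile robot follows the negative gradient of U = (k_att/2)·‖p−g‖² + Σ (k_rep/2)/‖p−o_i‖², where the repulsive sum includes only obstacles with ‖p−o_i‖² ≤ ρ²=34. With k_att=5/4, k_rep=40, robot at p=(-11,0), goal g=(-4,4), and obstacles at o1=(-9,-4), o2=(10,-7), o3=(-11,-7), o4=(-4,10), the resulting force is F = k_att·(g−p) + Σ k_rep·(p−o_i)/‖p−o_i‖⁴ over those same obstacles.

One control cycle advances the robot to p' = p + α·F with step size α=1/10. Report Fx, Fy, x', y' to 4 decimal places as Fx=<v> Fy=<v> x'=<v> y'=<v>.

Fx=8.5500 Fy=5.4000 x'=-10.1450 y'=0.5400

F_att = 5/4·(g−p) = 5/4·(7,4) = (8.7500,5.0000)
o1: d²=20 ≤ ρ²=34; F_rep = 40·(-2,4)/20² = (-0.2000,0.4000)
o2: d²=490 > ρ²=34 → inactive
o3: d²=49 > ρ²=34 → inactive
o4: d²=149 > ρ²=34 → inactive
F = F_att + ΣF_rep = (8.5500,5.4000)
p' = p + 1/10·F = (-10.1450,0.5400)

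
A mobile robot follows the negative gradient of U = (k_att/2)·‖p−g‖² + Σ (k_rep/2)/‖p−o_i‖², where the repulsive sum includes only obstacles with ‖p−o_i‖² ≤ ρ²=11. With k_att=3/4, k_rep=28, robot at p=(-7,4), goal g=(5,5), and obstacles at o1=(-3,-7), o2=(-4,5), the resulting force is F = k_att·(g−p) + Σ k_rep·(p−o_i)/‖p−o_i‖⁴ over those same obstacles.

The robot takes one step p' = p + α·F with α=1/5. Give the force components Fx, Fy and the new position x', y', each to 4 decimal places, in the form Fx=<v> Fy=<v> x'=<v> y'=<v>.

F_att = 3/4·(g−p) = 3/4·(12,1) = (9.0000,0.7500)
o1: d²=137 > ρ²=11 → inactive
o2: d²=10 ≤ ρ²=11; F_rep = 28·(-3,-1)/10² = (-0.8400,-0.2800)
F = F_att + ΣF_rep = (8.1600,0.4700)
p' = p + 1/5·F = (-5.3680,4.0940)

Fx=8.1600 Fy=0.4700 x'=-5.3680 y'=4.0940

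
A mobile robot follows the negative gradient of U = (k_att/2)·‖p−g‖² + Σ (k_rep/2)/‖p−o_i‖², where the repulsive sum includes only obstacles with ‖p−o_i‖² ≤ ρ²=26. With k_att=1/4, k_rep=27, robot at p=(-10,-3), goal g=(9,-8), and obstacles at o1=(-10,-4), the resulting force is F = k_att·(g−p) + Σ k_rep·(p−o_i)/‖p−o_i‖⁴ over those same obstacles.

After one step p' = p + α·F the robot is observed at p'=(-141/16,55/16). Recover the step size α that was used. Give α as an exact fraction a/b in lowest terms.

F_att = 1/4·(g−p) = 1/4·(19,-5) = (4.7500,-1.2500)
o1: d²=1 ≤ ρ²=26; F_rep = 27·(0,1)/1² = (0.0000,27.0000)
F = F_att + ΣF_rep = (4.7500,25.7500)
Δp = p'−p = (1.1875,6.4375); α = Δx/Fx = (19/16) / (19/4) = 1/4
check: Δy/Fy = (103/16) / (103/4) = 1/4 ✓

α = 1/4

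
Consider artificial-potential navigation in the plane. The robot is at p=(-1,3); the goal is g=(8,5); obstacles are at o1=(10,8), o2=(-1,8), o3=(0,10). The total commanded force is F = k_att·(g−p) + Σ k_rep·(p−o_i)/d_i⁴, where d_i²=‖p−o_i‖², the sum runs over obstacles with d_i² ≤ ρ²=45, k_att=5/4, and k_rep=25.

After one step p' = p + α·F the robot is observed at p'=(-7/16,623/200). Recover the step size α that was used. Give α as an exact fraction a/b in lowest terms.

α = 1/20

F_att = 5/4·(g−p) = 5/4·(9,2) = (11.2500,2.5000)
o1: d²=146 > ρ²=45 → inactive
o2: d²=25 ≤ ρ²=45; F_rep = 25·(0,-5)/25² = (0.0000,-0.2000)
o3: d²=50 > ρ²=45 → inactive
F = F_att + ΣF_rep = (11.2500,2.3000)
Δp = p'−p = (0.5625,0.1150); α = Δx/Fx = (9/16) / (45/4) = 1/20
check: Δy/Fy = (23/200) / (23/10) = 1/20 ✓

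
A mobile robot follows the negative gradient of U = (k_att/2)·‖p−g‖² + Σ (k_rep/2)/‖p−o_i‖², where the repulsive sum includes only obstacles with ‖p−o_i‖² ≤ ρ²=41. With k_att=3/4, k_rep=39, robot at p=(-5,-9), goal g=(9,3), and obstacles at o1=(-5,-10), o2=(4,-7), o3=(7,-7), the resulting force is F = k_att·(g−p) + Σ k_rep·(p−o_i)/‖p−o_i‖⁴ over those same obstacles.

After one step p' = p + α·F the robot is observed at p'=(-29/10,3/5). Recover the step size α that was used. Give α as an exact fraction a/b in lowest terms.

F_att = 3/4·(g−p) = 3/4·(14,12) = (10.5000,9.0000)
o1: d²=1 ≤ ρ²=41; F_rep = 39·(0,1)/1² = (0.0000,39.0000)
o2: d²=85 > ρ²=41 → inactive
o3: d²=148 > ρ²=41 → inactive
F = F_att + ΣF_rep = (10.5000,48.0000)
Δp = p'−p = (2.1000,9.6000); α = Δx/Fx = (21/10) / (21/2) = 1/5
check: Δy/Fy = (48/5) / (48) = 1/5 ✓

α = 1/5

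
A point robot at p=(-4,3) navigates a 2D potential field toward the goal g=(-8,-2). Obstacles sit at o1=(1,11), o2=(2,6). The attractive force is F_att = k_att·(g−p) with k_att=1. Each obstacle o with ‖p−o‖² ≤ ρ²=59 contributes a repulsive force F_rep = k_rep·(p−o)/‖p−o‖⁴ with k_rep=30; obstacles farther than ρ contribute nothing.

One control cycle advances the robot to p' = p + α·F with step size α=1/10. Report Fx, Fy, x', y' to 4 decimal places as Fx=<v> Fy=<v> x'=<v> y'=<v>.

F_att = 1·(g−p) = 1·(-4,-5) = (-4.0000,-5.0000)
o1: d²=89 > ρ²=59 → inactive
o2: d²=45 ≤ ρ²=59; F_rep = 30·(-6,-3)/45² = (-0.0889,-0.0444)
F = F_att + ΣF_rep = (-4.0889,-5.0444)
p' = p + 1/10·F = (-4.4089,2.4956)

Fx=-4.0889 Fy=-5.0444 x'=-4.4089 y'=2.4956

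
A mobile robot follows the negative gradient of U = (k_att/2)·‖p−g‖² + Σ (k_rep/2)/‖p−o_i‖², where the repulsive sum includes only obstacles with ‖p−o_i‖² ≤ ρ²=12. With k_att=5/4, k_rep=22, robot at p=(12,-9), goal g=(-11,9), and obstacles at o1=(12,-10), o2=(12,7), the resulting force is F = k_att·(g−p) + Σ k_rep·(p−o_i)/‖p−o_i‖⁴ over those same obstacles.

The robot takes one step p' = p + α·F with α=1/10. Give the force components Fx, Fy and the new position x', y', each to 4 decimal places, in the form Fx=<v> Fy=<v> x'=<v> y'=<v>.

F_att = 5/4·(g−p) = 5/4·(-23,18) = (-28.7500,22.5000)
o1: d²=1 ≤ ρ²=12; F_rep = 22·(0,1)/1² = (0.0000,22.0000)
o2: d²=256 > ρ²=12 → inactive
F = F_att + ΣF_rep = (-28.7500,44.5000)
p' = p + 1/10·F = (9.1250,-4.5500)

Fx=-28.7500 Fy=44.5000 x'=9.1250 y'=-4.5500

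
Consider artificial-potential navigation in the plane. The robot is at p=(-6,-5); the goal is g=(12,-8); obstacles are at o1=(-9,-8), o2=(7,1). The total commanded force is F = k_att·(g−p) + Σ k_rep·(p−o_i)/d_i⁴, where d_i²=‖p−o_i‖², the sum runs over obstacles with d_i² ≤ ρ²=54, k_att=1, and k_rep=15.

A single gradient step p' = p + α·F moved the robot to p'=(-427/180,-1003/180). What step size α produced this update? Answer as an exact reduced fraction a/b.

F_att = 1·(g−p) = 1·(18,-3) = (18.0000,-3.0000)
o1: d²=18 ≤ ρ²=54; F_rep = 15·(3,3)/18² = (0.1389,0.1389)
o2: d²=205 > ρ²=54 → inactive
F = F_att + ΣF_rep = (18.1389,-2.8611)
Δp = p'−p = (3.6278,-0.5722); α = Δx/Fx = (653/180) / (653/36) = 1/5
check: Δy/Fy = (-103/180) / (-103/36) = 1/5 ✓

α = 1/5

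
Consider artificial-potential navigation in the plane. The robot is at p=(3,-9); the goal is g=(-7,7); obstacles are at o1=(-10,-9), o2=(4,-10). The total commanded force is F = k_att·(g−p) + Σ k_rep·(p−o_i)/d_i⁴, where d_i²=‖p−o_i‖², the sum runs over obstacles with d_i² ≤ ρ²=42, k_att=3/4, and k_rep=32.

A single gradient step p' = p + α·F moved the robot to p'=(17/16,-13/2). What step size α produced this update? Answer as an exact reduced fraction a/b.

α = 1/8

F_att = 3/4·(g−p) = 3/4·(-10,16) = (-7.5000,12.0000)
o1: d²=169 > ρ²=42 → inactive
o2: d²=2 ≤ ρ²=42; F_rep = 32·(-1,1)/2² = (-8.0000,8.0000)
F = F_att + ΣF_rep = (-15.5000,20.0000)
Δp = p'−p = (-1.9375,2.5000); α = Δx/Fx = (-31/16) / (-31/2) = 1/8
check: Δy/Fy = (5/2) / (20) = 1/8 ✓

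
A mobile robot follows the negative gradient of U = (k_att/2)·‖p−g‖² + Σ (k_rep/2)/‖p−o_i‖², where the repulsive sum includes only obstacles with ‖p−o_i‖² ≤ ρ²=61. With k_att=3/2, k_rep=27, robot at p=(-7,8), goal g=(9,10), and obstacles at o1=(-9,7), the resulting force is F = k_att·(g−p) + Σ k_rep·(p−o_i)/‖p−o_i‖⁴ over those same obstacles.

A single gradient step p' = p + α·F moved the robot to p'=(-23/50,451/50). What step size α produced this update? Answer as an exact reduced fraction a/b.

F_att = 3/2·(g−p) = 3/2·(16,2) = (24.0000,3.0000)
o1: d²=5 ≤ ρ²=61; F_rep = 27·(2,1)/5² = (2.1600,1.0800)
F = F_att + ΣF_rep = (26.1600,4.0800)
Δp = p'−p = (6.5400,1.0200); α = Δx/Fx = (327/50) / (654/25) = 1/4
check: Δy/Fy = (51/50) / (102/25) = 1/4 ✓

α = 1/4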